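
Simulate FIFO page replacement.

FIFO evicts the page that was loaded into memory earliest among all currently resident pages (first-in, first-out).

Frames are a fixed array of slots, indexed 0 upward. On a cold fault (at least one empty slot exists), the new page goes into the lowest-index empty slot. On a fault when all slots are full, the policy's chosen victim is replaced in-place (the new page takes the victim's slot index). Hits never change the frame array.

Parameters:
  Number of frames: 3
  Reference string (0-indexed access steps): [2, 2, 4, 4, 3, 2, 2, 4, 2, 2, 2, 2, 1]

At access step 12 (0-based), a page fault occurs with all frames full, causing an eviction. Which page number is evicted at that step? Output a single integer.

Step 0: ref 2 -> FAULT, frames=[2,-,-]
Step 1: ref 2 -> HIT, frames=[2,-,-]
Step 2: ref 4 -> FAULT, frames=[2,4,-]
Step 3: ref 4 -> HIT, frames=[2,4,-]
Step 4: ref 3 -> FAULT, frames=[2,4,3]
Step 5: ref 2 -> HIT, frames=[2,4,3]
Step 6: ref 2 -> HIT, frames=[2,4,3]
Step 7: ref 4 -> HIT, frames=[2,4,3]
Step 8: ref 2 -> HIT, frames=[2,4,3]
Step 9: ref 2 -> HIT, frames=[2,4,3]
Step 10: ref 2 -> HIT, frames=[2,4,3]
Step 11: ref 2 -> HIT, frames=[2,4,3]
Step 12: ref 1 -> FAULT, evict 2, frames=[1,4,3]
At step 12: evicted page 2

Answer: 2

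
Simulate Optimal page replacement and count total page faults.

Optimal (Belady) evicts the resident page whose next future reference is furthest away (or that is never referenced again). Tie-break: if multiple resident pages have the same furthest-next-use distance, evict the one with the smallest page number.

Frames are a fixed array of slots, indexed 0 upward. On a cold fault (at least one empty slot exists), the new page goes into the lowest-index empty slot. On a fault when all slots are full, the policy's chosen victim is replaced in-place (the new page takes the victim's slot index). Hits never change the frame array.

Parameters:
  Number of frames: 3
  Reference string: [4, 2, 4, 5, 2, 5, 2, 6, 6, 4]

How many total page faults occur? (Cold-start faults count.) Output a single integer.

Step 0: ref 4 → FAULT, frames=[4,-,-]
Step 1: ref 2 → FAULT, frames=[4,2,-]
Step 2: ref 4 → HIT, frames=[4,2,-]
Step 3: ref 5 → FAULT, frames=[4,2,5]
Step 4: ref 2 → HIT, frames=[4,2,5]
Step 5: ref 5 → HIT, frames=[4,2,5]
Step 6: ref 2 → HIT, frames=[4,2,5]
Step 7: ref 6 → FAULT (evict 2), frames=[4,6,5]
Step 8: ref 6 → HIT, frames=[4,6,5]
Step 9: ref 4 → HIT, frames=[4,6,5]
Total faults: 4

Answer: 4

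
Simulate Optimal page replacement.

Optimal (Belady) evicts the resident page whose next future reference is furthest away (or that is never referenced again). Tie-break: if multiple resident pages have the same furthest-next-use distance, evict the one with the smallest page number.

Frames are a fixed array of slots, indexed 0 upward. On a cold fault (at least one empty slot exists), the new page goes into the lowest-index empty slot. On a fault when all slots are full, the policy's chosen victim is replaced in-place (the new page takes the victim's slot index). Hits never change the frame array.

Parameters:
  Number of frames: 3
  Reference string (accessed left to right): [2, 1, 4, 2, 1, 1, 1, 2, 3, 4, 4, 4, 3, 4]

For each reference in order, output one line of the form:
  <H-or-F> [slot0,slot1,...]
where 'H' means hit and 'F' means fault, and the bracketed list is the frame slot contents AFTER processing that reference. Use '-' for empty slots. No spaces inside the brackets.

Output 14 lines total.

F [2,-,-]
F [2,1,-]
F [2,1,4]
H [2,1,4]
H [2,1,4]
H [2,1,4]
H [2,1,4]
H [2,1,4]
F [2,3,4]
H [2,3,4]
H [2,3,4]
H [2,3,4]
H [2,3,4]
H [2,3,4]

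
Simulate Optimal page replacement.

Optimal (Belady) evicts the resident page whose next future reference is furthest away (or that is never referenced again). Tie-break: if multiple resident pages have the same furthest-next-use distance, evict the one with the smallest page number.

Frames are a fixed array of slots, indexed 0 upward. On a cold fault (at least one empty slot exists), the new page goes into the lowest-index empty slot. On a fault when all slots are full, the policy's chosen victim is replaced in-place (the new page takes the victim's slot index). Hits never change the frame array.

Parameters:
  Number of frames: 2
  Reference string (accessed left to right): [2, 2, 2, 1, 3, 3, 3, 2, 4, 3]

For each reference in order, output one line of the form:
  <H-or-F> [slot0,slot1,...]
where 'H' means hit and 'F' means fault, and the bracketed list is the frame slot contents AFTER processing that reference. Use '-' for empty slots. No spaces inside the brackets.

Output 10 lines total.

F [2,-]
H [2,-]
H [2,-]
F [2,1]
F [2,3]
H [2,3]
H [2,3]
H [2,3]
F [4,3]
H [4,3]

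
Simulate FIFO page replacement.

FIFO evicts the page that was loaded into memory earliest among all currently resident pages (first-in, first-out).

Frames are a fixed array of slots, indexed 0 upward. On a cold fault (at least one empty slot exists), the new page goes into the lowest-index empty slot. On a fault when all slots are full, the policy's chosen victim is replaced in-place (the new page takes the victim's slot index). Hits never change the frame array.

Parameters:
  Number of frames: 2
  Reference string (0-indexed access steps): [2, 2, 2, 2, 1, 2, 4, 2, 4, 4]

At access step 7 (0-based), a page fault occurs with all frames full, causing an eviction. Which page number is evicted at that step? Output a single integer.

Step 0: ref 2 -> FAULT, frames=[2,-]
Step 1: ref 2 -> HIT, frames=[2,-]
Step 2: ref 2 -> HIT, frames=[2,-]
Step 3: ref 2 -> HIT, frames=[2,-]
Step 4: ref 1 -> FAULT, frames=[2,1]
Step 5: ref 2 -> HIT, frames=[2,1]
Step 6: ref 4 -> FAULT, evict 2, frames=[4,1]
Step 7: ref 2 -> FAULT, evict 1, frames=[4,2]
At step 7: evicted page 1

Answer: 1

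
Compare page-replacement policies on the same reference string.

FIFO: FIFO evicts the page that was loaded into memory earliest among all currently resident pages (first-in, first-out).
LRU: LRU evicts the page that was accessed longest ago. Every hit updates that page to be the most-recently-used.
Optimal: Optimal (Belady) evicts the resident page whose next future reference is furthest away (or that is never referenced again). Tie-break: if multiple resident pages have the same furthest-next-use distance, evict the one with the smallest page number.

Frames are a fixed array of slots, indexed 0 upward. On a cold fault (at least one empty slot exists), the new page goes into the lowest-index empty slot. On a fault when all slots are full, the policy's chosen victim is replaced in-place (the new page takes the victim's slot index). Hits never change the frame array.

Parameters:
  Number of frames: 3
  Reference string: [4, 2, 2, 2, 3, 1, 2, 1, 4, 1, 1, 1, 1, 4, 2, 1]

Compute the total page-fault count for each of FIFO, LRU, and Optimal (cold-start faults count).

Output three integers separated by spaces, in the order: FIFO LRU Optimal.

Answer: 6 5 4

Derivation:
--- FIFO ---
  step 0: ref 4 -> FAULT, frames=[4,-,-] (faults so far: 1)
  step 1: ref 2 -> FAULT, frames=[4,2,-] (faults so far: 2)
  step 2: ref 2 -> HIT, frames=[4,2,-] (faults so far: 2)
  step 3: ref 2 -> HIT, frames=[4,2,-] (faults so far: 2)
  step 4: ref 3 -> FAULT, frames=[4,2,3] (faults so far: 3)
  step 5: ref 1 -> FAULT, evict 4, frames=[1,2,3] (faults so far: 4)
  step 6: ref 2 -> HIT, frames=[1,2,3] (faults so far: 4)
  step 7: ref 1 -> HIT, frames=[1,2,3] (faults so far: 4)
  step 8: ref 4 -> FAULT, evict 2, frames=[1,4,3] (faults so far: 5)
  step 9: ref 1 -> HIT, frames=[1,4,3] (faults so far: 5)
  step 10: ref 1 -> HIT, frames=[1,4,3] (faults so far: 5)
  step 11: ref 1 -> HIT, frames=[1,4,3] (faults so far: 5)
  step 12: ref 1 -> HIT, frames=[1,4,3] (faults so far: 5)
  step 13: ref 4 -> HIT, frames=[1,4,3] (faults so far: 5)
  step 14: ref 2 -> FAULT, evict 3, frames=[1,4,2] (faults so far: 6)
  step 15: ref 1 -> HIT, frames=[1,4,2] (faults so far: 6)
  FIFO total faults: 6
--- LRU ---
  step 0: ref 4 -> FAULT, frames=[4,-,-] (faults so far: 1)
  step 1: ref 2 -> FAULT, frames=[4,2,-] (faults so far: 2)
  step 2: ref 2 -> HIT, frames=[4,2,-] (faults so far: 2)
  step 3: ref 2 -> HIT, frames=[4,2,-] (faults so far: 2)
  step 4: ref 3 -> FAULT, frames=[4,2,3] (faults so far: 3)
  step 5: ref 1 -> FAULT, evict 4, frames=[1,2,3] (faults so far: 4)
  step 6: ref 2 -> HIT, frames=[1,2,3] (faults so far: 4)
  step 7: ref 1 -> HIT, frames=[1,2,3] (faults so far: 4)
  step 8: ref 4 -> FAULT, evict 3, frames=[1,2,4] (faults so far: 5)
  step 9: ref 1 -> HIT, frames=[1,2,4] (faults so far: 5)
  step 10: ref 1 -> HIT, frames=[1,2,4] (faults so far: 5)
  step 11: ref 1 -> HIT, frames=[1,2,4] (faults so far: 5)
  step 12: ref 1 -> HIT, frames=[1,2,4] (faults so far: 5)
  step 13: ref 4 -> HIT, frames=[1,2,4] (faults so far: 5)
  step 14: ref 2 -> HIT, frames=[1,2,4] (faults so far: 5)
  step 15: ref 1 -> HIT, frames=[1,2,4] (faults so far: 5)
  LRU total faults: 5
--- Optimal ---
  step 0: ref 4 -> FAULT, frames=[4,-,-] (faults so far: 1)
  step 1: ref 2 -> FAULT, frames=[4,2,-] (faults so far: 2)
  step 2: ref 2 -> HIT, frames=[4,2,-] (faults so far: 2)
  step 3: ref 2 -> HIT, frames=[4,2,-] (faults so far: 2)
  step 4: ref 3 -> FAULT, frames=[4,2,3] (faults so far: 3)
  step 5: ref 1 -> FAULT, evict 3, frames=[4,2,1] (faults so far: 4)
  step 6: ref 2 -> HIT, frames=[4,2,1] (faults so far: 4)
  step 7: ref 1 -> HIT, frames=[4,2,1] (faults so far: 4)
  step 8: ref 4 -> HIT, frames=[4,2,1] (faults so far: 4)
  step 9: ref 1 -> HIT, frames=[4,2,1] (faults so far: 4)
  step 10: ref 1 -> HIT, frames=[4,2,1] (faults so far: 4)
  step 11: ref 1 -> HIT, frames=[4,2,1] (faults so far: 4)
  step 12: ref 1 -> HIT, frames=[4,2,1] (faults so far: 4)
  step 13: ref 4 -> HIT, frames=[4,2,1] (faults so far: 4)
  step 14: ref 2 -> HIT, frames=[4,2,1] (faults so far: 4)
  step 15: ref 1 -> HIT, frames=[4,2,1] (faults so far: 4)
  Optimal total faults: 4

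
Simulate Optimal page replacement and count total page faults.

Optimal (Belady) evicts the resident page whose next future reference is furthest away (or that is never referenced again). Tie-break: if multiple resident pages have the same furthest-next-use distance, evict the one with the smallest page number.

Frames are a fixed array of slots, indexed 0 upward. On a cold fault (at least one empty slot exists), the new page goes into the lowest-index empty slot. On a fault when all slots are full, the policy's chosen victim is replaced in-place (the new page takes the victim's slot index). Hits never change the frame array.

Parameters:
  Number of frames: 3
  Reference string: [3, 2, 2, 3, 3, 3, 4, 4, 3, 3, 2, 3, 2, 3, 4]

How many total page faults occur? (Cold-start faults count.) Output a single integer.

Answer: 3

Derivation:
Step 0: ref 3 → FAULT, frames=[3,-,-]
Step 1: ref 2 → FAULT, frames=[3,2,-]
Step 2: ref 2 → HIT, frames=[3,2,-]
Step 3: ref 3 → HIT, frames=[3,2,-]
Step 4: ref 3 → HIT, frames=[3,2,-]
Step 5: ref 3 → HIT, frames=[3,2,-]
Step 6: ref 4 → FAULT, frames=[3,2,4]
Step 7: ref 4 → HIT, frames=[3,2,4]
Step 8: ref 3 → HIT, frames=[3,2,4]
Step 9: ref 3 → HIT, frames=[3,2,4]
Step 10: ref 2 → HIT, frames=[3,2,4]
Step 11: ref 3 → HIT, frames=[3,2,4]
Step 12: ref 2 → HIT, frames=[3,2,4]
Step 13: ref 3 → HIT, frames=[3,2,4]
Step 14: ref 4 → HIT, frames=[3,2,4]
Total faults: 3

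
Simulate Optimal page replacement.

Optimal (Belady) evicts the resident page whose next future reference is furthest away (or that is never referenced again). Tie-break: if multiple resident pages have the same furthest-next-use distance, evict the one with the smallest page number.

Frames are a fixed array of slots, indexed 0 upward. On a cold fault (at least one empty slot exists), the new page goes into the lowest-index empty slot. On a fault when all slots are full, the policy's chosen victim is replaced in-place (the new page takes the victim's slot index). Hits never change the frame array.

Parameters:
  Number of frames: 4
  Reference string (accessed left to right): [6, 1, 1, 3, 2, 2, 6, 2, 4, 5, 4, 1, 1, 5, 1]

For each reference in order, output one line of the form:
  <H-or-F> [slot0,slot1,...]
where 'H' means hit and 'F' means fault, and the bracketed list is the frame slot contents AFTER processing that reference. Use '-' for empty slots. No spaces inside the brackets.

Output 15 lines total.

F [6,-,-,-]
F [6,1,-,-]
H [6,1,-,-]
F [6,1,3,-]
F [6,1,3,2]
H [6,1,3,2]
H [6,1,3,2]
H [6,1,3,2]
F [6,1,3,4]
F [6,1,5,4]
H [6,1,5,4]
H [6,1,5,4]
H [6,1,5,4]
H [6,1,5,4]
H [6,1,5,4]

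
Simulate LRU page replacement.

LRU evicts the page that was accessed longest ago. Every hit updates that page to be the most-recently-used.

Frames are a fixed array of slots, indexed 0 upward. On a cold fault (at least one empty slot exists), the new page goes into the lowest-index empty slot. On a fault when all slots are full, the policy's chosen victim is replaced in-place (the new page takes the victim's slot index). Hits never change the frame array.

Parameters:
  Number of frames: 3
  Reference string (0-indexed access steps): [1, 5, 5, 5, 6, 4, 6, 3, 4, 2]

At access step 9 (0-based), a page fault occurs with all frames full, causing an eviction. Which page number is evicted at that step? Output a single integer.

Step 0: ref 1 -> FAULT, frames=[1,-,-]
Step 1: ref 5 -> FAULT, frames=[1,5,-]
Step 2: ref 5 -> HIT, frames=[1,5,-]
Step 3: ref 5 -> HIT, frames=[1,5,-]
Step 4: ref 6 -> FAULT, frames=[1,5,6]
Step 5: ref 4 -> FAULT, evict 1, frames=[4,5,6]
Step 6: ref 6 -> HIT, frames=[4,5,6]
Step 7: ref 3 -> FAULT, evict 5, frames=[4,3,6]
Step 8: ref 4 -> HIT, frames=[4,3,6]
Step 9: ref 2 -> FAULT, evict 6, frames=[4,3,2]
At step 9: evicted page 6

Answer: 6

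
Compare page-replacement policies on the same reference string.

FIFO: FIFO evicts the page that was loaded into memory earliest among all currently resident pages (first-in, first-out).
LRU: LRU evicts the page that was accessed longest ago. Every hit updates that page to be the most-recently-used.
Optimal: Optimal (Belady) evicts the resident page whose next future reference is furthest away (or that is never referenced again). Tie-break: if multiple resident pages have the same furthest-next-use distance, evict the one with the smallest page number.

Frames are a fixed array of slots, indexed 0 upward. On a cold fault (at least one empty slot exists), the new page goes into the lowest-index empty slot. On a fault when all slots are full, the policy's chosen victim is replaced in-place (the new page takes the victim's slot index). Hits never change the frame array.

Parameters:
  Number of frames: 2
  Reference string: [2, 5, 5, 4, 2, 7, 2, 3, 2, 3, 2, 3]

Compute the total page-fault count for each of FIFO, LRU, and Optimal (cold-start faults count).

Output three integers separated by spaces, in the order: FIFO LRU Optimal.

Answer: 7 6 5

Derivation:
--- FIFO ---
  step 0: ref 2 -> FAULT, frames=[2,-] (faults so far: 1)
  step 1: ref 5 -> FAULT, frames=[2,5] (faults so far: 2)
  step 2: ref 5 -> HIT, frames=[2,5] (faults so far: 2)
  step 3: ref 4 -> FAULT, evict 2, frames=[4,5] (faults so far: 3)
  step 4: ref 2 -> FAULT, evict 5, frames=[4,2] (faults so far: 4)
  step 5: ref 7 -> FAULT, evict 4, frames=[7,2] (faults so far: 5)
  step 6: ref 2 -> HIT, frames=[7,2] (faults so far: 5)
  step 7: ref 3 -> FAULT, evict 2, frames=[7,3] (faults so far: 6)
  step 8: ref 2 -> FAULT, evict 7, frames=[2,3] (faults so far: 7)
  step 9: ref 3 -> HIT, frames=[2,3] (faults so far: 7)
  step 10: ref 2 -> HIT, frames=[2,3] (faults so far: 7)
  step 11: ref 3 -> HIT, frames=[2,3] (faults so far: 7)
  FIFO total faults: 7
--- LRU ---
  step 0: ref 2 -> FAULT, frames=[2,-] (faults so far: 1)
  step 1: ref 5 -> FAULT, frames=[2,5] (faults so far: 2)
  step 2: ref 5 -> HIT, frames=[2,5] (faults so far: 2)
  step 3: ref 4 -> FAULT, evict 2, frames=[4,5] (faults so far: 3)
  step 4: ref 2 -> FAULT, evict 5, frames=[4,2] (faults so far: 4)
  step 5: ref 7 -> FAULT, evict 4, frames=[7,2] (faults so far: 5)
  step 6: ref 2 -> HIT, frames=[7,2] (faults so far: 5)
  step 7: ref 3 -> FAULT, evict 7, frames=[3,2] (faults so far: 6)
  step 8: ref 2 -> HIT, frames=[3,2] (faults so far: 6)
  step 9: ref 3 -> HIT, frames=[3,2] (faults so far: 6)
  step 10: ref 2 -> HIT, frames=[3,2] (faults so far: 6)
  step 11: ref 3 -> HIT, frames=[3,2] (faults so far: 6)
  LRU total faults: 6
--- Optimal ---
  step 0: ref 2 -> FAULT, frames=[2,-] (faults so far: 1)
  step 1: ref 5 -> FAULT, frames=[2,5] (faults so far: 2)
  step 2: ref 5 -> HIT, frames=[2,5] (faults so far: 2)
  step 3: ref 4 -> FAULT, evict 5, frames=[2,4] (faults so far: 3)
  step 4: ref 2 -> HIT, frames=[2,4] (faults so far: 3)
  step 5: ref 7 -> FAULT, evict 4, frames=[2,7] (faults so far: 4)
  step 6: ref 2 -> HIT, frames=[2,7] (faults so far: 4)
  step 7: ref 3 -> FAULT, evict 7, frames=[2,3] (faults so far: 5)
  step 8: ref 2 -> HIT, frames=[2,3] (faults so far: 5)
  step 9: ref 3 -> HIT, frames=[2,3] (faults so far: 5)
  step 10: ref 2 -> HIT, frames=[2,3] (faults so far: 5)
  step 11: ref 3 -> HIT, frames=[2,3] (faults so far: 5)
  Optimal total faults: 5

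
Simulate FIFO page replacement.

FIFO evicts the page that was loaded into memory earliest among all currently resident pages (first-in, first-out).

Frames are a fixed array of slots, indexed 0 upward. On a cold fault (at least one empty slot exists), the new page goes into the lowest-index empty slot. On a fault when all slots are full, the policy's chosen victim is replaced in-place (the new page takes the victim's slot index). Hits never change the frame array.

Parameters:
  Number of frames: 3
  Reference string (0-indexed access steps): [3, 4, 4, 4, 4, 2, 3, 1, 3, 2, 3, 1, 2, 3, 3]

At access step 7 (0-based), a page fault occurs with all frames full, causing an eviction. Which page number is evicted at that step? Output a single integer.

Answer: 3

Derivation:
Step 0: ref 3 -> FAULT, frames=[3,-,-]
Step 1: ref 4 -> FAULT, frames=[3,4,-]
Step 2: ref 4 -> HIT, frames=[3,4,-]
Step 3: ref 4 -> HIT, frames=[3,4,-]
Step 4: ref 4 -> HIT, frames=[3,4,-]
Step 5: ref 2 -> FAULT, frames=[3,4,2]
Step 6: ref 3 -> HIT, frames=[3,4,2]
Step 7: ref 1 -> FAULT, evict 3, frames=[1,4,2]
At step 7: evicted page 3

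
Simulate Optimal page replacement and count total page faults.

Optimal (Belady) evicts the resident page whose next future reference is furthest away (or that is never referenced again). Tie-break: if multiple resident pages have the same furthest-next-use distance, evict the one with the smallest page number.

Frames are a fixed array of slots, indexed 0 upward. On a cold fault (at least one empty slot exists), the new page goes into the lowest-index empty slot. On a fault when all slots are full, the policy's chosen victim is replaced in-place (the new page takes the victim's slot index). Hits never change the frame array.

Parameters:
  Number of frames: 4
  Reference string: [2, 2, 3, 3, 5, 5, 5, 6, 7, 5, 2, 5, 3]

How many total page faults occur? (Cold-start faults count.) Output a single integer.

Step 0: ref 2 → FAULT, frames=[2,-,-,-]
Step 1: ref 2 → HIT, frames=[2,-,-,-]
Step 2: ref 3 → FAULT, frames=[2,3,-,-]
Step 3: ref 3 → HIT, frames=[2,3,-,-]
Step 4: ref 5 → FAULT, frames=[2,3,5,-]
Step 5: ref 5 → HIT, frames=[2,3,5,-]
Step 6: ref 5 → HIT, frames=[2,3,5,-]
Step 7: ref 6 → FAULT, frames=[2,3,5,6]
Step 8: ref 7 → FAULT (evict 6), frames=[2,3,5,7]
Step 9: ref 5 → HIT, frames=[2,3,5,7]
Step 10: ref 2 → HIT, frames=[2,3,5,7]
Step 11: ref 5 → HIT, frames=[2,3,5,7]
Step 12: ref 3 → HIT, frames=[2,3,5,7]
Total faults: 5

Answer: 5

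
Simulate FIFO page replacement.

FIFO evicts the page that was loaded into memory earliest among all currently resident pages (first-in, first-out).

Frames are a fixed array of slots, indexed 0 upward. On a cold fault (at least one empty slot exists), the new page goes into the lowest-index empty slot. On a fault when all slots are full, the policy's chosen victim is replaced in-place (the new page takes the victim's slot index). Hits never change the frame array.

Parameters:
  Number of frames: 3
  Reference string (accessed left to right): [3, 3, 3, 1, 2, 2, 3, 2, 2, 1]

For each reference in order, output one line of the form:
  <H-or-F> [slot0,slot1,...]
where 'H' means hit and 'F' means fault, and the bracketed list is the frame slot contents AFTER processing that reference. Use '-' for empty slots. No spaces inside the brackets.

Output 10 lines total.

F [3,-,-]
H [3,-,-]
H [3,-,-]
F [3,1,-]
F [3,1,2]
H [3,1,2]
H [3,1,2]
H [3,1,2]
H [3,1,2]
H [3,1,2]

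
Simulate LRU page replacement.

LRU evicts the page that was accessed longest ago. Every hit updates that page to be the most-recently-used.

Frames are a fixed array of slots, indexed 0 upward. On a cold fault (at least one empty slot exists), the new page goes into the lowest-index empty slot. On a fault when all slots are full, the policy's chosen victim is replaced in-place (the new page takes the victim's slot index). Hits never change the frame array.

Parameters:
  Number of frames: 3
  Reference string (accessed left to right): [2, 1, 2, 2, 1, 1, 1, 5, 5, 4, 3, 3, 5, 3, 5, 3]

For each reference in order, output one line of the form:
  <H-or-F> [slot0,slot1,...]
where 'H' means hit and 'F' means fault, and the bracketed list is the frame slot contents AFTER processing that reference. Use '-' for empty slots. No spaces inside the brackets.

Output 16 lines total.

F [2,-,-]
F [2,1,-]
H [2,1,-]
H [2,1,-]
H [2,1,-]
H [2,1,-]
H [2,1,-]
F [2,1,5]
H [2,1,5]
F [4,1,5]
F [4,3,5]
H [4,3,5]
H [4,3,5]
H [4,3,5]
H [4,3,5]
H [4,3,5]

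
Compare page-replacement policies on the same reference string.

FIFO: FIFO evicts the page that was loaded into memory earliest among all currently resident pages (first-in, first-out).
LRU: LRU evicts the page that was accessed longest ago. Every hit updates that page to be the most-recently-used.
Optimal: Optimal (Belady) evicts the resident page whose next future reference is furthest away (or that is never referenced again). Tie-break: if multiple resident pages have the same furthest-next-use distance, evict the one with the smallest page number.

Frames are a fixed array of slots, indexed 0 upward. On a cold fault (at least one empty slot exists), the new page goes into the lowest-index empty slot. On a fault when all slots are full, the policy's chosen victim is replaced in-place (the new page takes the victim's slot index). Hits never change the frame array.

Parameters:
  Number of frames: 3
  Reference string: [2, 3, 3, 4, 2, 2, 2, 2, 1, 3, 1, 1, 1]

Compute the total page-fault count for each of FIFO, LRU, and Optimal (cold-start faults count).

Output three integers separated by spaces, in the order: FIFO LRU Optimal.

Answer: 4 5 4

Derivation:
--- FIFO ---
  step 0: ref 2 -> FAULT, frames=[2,-,-] (faults so far: 1)
  step 1: ref 3 -> FAULT, frames=[2,3,-] (faults so far: 2)
  step 2: ref 3 -> HIT, frames=[2,3,-] (faults so far: 2)
  step 3: ref 4 -> FAULT, frames=[2,3,4] (faults so far: 3)
  step 4: ref 2 -> HIT, frames=[2,3,4] (faults so far: 3)
  step 5: ref 2 -> HIT, frames=[2,3,4] (faults so far: 3)
  step 6: ref 2 -> HIT, frames=[2,3,4] (faults so far: 3)
  step 7: ref 2 -> HIT, frames=[2,3,4] (faults so far: 3)
  step 8: ref 1 -> FAULT, evict 2, frames=[1,3,4] (faults so far: 4)
  step 9: ref 3 -> HIT, frames=[1,3,4] (faults so far: 4)
  step 10: ref 1 -> HIT, frames=[1,3,4] (faults so far: 4)
  step 11: ref 1 -> HIT, frames=[1,3,4] (faults so far: 4)
  step 12: ref 1 -> HIT, frames=[1,3,4] (faults so far: 4)
  FIFO total faults: 4
--- LRU ---
  step 0: ref 2 -> FAULT, frames=[2,-,-] (faults so far: 1)
  step 1: ref 3 -> FAULT, frames=[2,3,-] (faults so far: 2)
  step 2: ref 3 -> HIT, frames=[2,3,-] (faults so far: 2)
  step 3: ref 4 -> FAULT, frames=[2,3,4] (faults so far: 3)
  step 4: ref 2 -> HIT, frames=[2,3,4] (faults so far: 3)
  step 5: ref 2 -> HIT, frames=[2,3,4] (faults so far: 3)
  step 6: ref 2 -> HIT, frames=[2,3,4] (faults so far: 3)
  step 7: ref 2 -> HIT, frames=[2,3,4] (faults so far: 3)
  step 8: ref 1 -> FAULT, evict 3, frames=[2,1,4] (faults so far: 4)
  step 9: ref 3 -> FAULT, evict 4, frames=[2,1,3] (faults so far: 5)
  step 10: ref 1 -> HIT, frames=[2,1,3] (faults so far: 5)
  step 11: ref 1 -> HIT, frames=[2,1,3] (faults so far: 5)
  step 12: ref 1 -> HIT, frames=[2,1,3] (faults so far: 5)
  LRU total faults: 5
--- Optimal ---
  step 0: ref 2 -> FAULT, frames=[2,-,-] (faults so far: 1)
  step 1: ref 3 -> FAULT, frames=[2,3,-] (faults so far: 2)
  step 2: ref 3 -> HIT, frames=[2,3,-] (faults so far: 2)
  step 3: ref 4 -> FAULT, frames=[2,3,4] (faults so far: 3)
  step 4: ref 2 -> HIT, frames=[2,3,4] (faults so far: 3)
  step 5: ref 2 -> HIT, frames=[2,3,4] (faults so far: 3)
  step 6: ref 2 -> HIT, frames=[2,3,4] (faults so far: 3)
  step 7: ref 2 -> HIT, frames=[2,3,4] (faults so far: 3)
  step 8: ref 1 -> FAULT, evict 2, frames=[1,3,4] (faults so far: 4)
  step 9: ref 3 -> HIT, frames=[1,3,4] (faults so far: 4)
  step 10: ref 1 -> HIT, frames=[1,3,4] (faults so far: 4)
  step 11: ref 1 -> HIT, frames=[1,3,4] (faults so far: 4)
  step 12: ref 1 -> HIT, frames=[1,3,4] (faults so far: 4)
  Optimal total faults: 4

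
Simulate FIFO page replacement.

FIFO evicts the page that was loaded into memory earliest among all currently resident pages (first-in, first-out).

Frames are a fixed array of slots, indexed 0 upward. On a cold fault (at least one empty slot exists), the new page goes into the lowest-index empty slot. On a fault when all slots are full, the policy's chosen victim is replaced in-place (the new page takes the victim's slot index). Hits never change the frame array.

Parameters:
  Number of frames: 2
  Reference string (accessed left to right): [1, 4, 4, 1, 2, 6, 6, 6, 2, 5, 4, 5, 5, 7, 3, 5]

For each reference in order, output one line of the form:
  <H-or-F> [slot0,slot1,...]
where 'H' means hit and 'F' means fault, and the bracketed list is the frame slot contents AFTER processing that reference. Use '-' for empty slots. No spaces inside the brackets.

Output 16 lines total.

F [1,-]
F [1,4]
H [1,4]
H [1,4]
F [2,4]
F [2,6]
H [2,6]
H [2,6]
H [2,6]
F [5,6]
F [5,4]
H [5,4]
H [5,4]
F [7,4]
F [7,3]
F [5,3]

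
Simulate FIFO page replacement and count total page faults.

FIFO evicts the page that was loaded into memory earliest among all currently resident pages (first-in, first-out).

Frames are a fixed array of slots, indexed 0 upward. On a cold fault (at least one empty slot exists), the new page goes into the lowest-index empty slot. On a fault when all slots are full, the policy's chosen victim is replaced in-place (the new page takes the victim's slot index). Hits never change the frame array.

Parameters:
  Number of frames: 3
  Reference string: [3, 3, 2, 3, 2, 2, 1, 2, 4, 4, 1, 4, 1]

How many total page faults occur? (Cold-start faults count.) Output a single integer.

Step 0: ref 3 → FAULT, frames=[3,-,-]
Step 1: ref 3 → HIT, frames=[3,-,-]
Step 2: ref 2 → FAULT, frames=[3,2,-]
Step 3: ref 3 → HIT, frames=[3,2,-]
Step 4: ref 2 → HIT, frames=[3,2,-]
Step 5: ref 2 → HIT, frames=[3,2,-]
Step 6: ref 1 → FAULT, frames=[3,2,1]
Step 7: ref 2 → HIT, frames=[3,2,1]
Step 8: ref 4 → FAULT (evict 3), frames=[4,2,1]
Step 9: ref 4 → HIT, frames=[4,2,1]
Step 10: ref 1 → HIT, frames=[4,2,1]
Step 11: ref 4 → HIT, frames=[4,2,1]
Step 12: ref 1 → HIT, frames=[4,2,1]
Total faults: 4

Answer: 4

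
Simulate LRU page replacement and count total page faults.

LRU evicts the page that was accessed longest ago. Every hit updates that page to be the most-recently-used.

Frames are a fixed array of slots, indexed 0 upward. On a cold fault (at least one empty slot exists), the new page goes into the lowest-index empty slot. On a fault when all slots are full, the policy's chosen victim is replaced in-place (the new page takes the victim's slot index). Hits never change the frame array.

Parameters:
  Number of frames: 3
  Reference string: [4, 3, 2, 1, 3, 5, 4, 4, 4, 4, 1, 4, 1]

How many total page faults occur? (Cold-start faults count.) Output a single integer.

Step 0: ref 4 → FAULT, frames=[4,-,-]
Step 1: ref 3 → FAULT, frames=[4,3,-]
Step 2: ref 2 → FAULT, frames=[4,3,2]
Step 3: ref 1 → FAULT (evict 4), frames=[1,3,2]
Step 4: ref 3 → HIT, frames=[1,3,2]
Step 5: ref 5 → FAULT (evict 2), frames=[1,3,5]
Step 6: ref 4 → FAULT (evict 1), frames=[4,3,5]
Step 7: ref 4 → HIT, frames=[4,3,5]
Step 8: ref 4 → HIT, frames=[4,3,5]
Step 9: ref 4 → HIT, frames=[4,3,5]
Step 10: ref 1 → FAULT (evict 3), frames=[4,1,5]
Step 11: ref 4 → HIT, frames=[4,1,5]
Step 12: ref 1 → HIT, frames=[4,1,5]
Total faults: 7

Answer: 7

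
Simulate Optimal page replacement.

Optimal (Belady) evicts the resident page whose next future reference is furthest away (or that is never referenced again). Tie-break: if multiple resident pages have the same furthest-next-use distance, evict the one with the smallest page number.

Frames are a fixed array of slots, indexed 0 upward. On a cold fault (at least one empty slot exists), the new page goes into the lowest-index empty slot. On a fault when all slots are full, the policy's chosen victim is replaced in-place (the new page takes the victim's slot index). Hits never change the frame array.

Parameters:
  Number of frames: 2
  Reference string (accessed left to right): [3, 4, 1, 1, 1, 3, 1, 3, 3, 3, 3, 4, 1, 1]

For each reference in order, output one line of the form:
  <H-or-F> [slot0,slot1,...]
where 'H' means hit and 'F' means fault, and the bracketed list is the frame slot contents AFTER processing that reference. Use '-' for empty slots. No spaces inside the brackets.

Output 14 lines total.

F [3,-]
F [3,4]
F [3,1]
H [3,1]
H [3,1]
H [3,1]
H [3,1]
H [3,1]
H [3,1]
H [3,1]
H [3,1]
F [4,1]
H [4,1]
H [4,1]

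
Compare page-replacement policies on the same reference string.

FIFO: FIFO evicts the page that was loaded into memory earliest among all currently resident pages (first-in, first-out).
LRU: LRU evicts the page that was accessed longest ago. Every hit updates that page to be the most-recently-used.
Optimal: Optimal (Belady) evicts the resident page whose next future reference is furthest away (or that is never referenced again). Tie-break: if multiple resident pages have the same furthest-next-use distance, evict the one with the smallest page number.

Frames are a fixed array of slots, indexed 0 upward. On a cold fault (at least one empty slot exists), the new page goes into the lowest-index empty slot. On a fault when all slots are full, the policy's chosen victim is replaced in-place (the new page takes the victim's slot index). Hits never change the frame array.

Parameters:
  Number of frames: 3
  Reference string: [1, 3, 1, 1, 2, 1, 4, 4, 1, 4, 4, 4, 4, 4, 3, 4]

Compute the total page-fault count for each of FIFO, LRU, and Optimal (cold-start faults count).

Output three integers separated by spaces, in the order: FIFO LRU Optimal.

Answer: 6 5 4

Derivation:
--- FIFO ---
  step 0: ref 1 -> FAULT, frames=[1,-,-] (faults so far: 1)
  step 1: ref 3 -> FAULT, frames=[1,3,-] (faults so far: 2)
  step 2: ref 1 -> HIT, frames=[1,3,-] (faults so far: 2)
  step 3: ref 1 -> HIT, frames=[1,3,-] (faults so far: 2)
  step 4: ref 2 -> FAULT, frames=[1,3,2] (faults so far: 3)
  step 5: ref 1 -> HIT, frames=[1,3,2] (faults so far: 3)
  step 6: ref 4 -> FAULT, evict 1, frames=[4,3,2] (faults so far: 4)
  step 7: ref 4 -> HIT, frames=[4,3,2] (faults so far: 4)
  step 8: ref 1 -> FAULT, evict 3, frames=[4,1,2] (faults so far: 5)
  step 9: ref 4 -> HIT, frames=[4,1,2] (faults so far: 5)
  step 10: ref 4 -> HIT, frames=[4,1,2] (faults so far: 5)
  step 11: ref 4 -> HIT, frames=[4,1,2] (faults so far: 5)
  step 12: ref 4 -> HIT, frames=[4,1,2] (faults so far: 5)
  step 13: ref 4 -> HIT, frames=[4,1,2] (faults so far: 5)
  step 14: ref 3 -> FAULT, evict 2, frames=[4,1,3] (faults so far: 6)
  step 15: ref 4 -> HIT, frames=[4,1,3] (faults so far: 6)
  FIFO total faults: 6
--- LRU ---
  step 0: ref 1 -> FAULT, frames=[1,-,-] (faults so far: 1)
  step 1: ref 3 -> FAULT, frames=[1,3,-] (faults so far: 2)
  step 2: ref 1 -> HIT, frames=[1,3,-] (faults so far: 2)
  step 3: ref 1 -> HIT, frames=[1,3,-] (faults so far: 2)
  step 4: ref 2 -> FAULT, frames=[1,3,2] (faults so far: 3)
  step 5: ref 1 -> HIT, frames=[1,3,2] (faults so far: 3)
  step 6: ref 4 -> FAULT, evict 3, frames=[1,4,2] (faults so far: 4)
  step 7: ref 4 -> HIT, frames=[1,4,2] (faults so far: 4)
  step 8: ref 1 -> HIT, frames=[1,4,2] (faults so far: 4)
  step 9: ref 4 -> HIT, frames=[1,4,2] (faults so far: 4)
  step 10: ref 4 -> HIT, frames=[1,4,2] (faults so far: 4)
  step 11: ref 4 -> HIT, frames=[1,4,2] (faults so far: 4)
  step 12: ref 4 -> HIT, frames=[1,4,2] (faults so far: 4)
  step 13: ref 4 -> HIT, frames=[1,4,2] (faults so far: 4)
  step 14: ref 3 -> FAULT, evict 2, frames=[1,4,3] (faults so far: 5)
  step 15: ref 4 -> HIT, frames=[1,4,3] (faults so far: 5)
  LRU total faults: 5
--- Optimal ---
  step 0: ref 1 -> FAULT, frames=[1,-,-] (faults so far: 1)
  step 1: ref 3 -> FAULT, frames=[1,3,-] (faults so far: 2)
  step 2: ref 1 -> HIT, frames=[1,3,-] (faults so far: 2)
  step 3: ref 1 -> HIT, frames=[1,3,-] (faults so far: 2)
  step 4: ref 2 -> FAULT, frames=[1,3,2] (faults so far: 3)
  step 5: ref 1 -> HIT, frames=[1,3,2] (faults so far: 3)
  step 6: ref 4 -> FAULT, evict 2, frames=[1,3,4] (faults so far: 4)
  step 7: ref 4 -> HIT, frames=[1,3,4] (faults so far: 4)
  step 8: ref 1 -> HIT, frames=[1,3,4] (faults so far: 4)
  step 9: ref 4 -> HIT, frames=[1,3,4] (faults so far: 4)
  step 10: ref 4 -> HIT, frames=[1,3,4] (faults so far: 4)
  step 11: ref 4 -> HIT, frames=[1,3,4] (faults so far: 4)
  step 12: ref 4 -> HIT, frames=[1,3,4] (faults so far: 4)
  step 13: ref 4 -> HIT, frames=[1,3,4] (faults so far: 4)
  step 14: ref 3 -> HIT, frames=[1,3,4] (faults so far: 4)
  step 15: ref 4 -> HIT, frames=[1,3,4] (faults so far: 4)
  Optimal total faults: 4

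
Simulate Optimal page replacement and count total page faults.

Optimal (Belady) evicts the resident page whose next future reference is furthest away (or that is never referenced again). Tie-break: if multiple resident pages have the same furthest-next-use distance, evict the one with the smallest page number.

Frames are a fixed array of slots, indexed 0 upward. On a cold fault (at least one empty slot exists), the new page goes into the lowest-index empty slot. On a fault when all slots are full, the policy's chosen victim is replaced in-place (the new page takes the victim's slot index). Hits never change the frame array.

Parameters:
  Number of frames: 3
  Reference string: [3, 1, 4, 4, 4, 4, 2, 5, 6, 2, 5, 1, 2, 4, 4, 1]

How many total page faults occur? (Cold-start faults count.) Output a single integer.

Answer: 8

Derivation:
Step 0: ref 3 → FAULT, frames=[3,-,-]
Step 1: ref 1 → FAULT, frames=[3,1,-]
Step 2: ref 4 → FAULT, frames=[3,1,4]
Step 3: ref 4 → HIT, frames=[3,1,4]
Step 4: ref 4 → HIT, frames=[3,1,4]
Step 5: ref 4 → HIT, frames=[3,1,4]
Step 6: ref 2 → FAULT (evict 3), frames=[2,1,4]
Step 7: ref 5 → FAULT (evict 4), frames=[2,1,5]
Step 8: ref 6 → FAULT (evict 1), frames=[2,6,5]
Step 9: ref 2 → HIT, frames=[2,6,5]
Step 10: ref 5 → HIT, frames=[2,6,5]
Step 11: ref 1 → FAULT (evict 5), frames=[2,6,1]
Step 12: ref 2 → HIT, frames=[2,6,1]
Step 13: ref 4 → FAULT (evict 2), frames=[4,6,1]
Step 14: ref 4 → HIT, frames=[4,6,1]
Step 15: ref 1 → HIT, frames=[4,6,1]
Total faults: 8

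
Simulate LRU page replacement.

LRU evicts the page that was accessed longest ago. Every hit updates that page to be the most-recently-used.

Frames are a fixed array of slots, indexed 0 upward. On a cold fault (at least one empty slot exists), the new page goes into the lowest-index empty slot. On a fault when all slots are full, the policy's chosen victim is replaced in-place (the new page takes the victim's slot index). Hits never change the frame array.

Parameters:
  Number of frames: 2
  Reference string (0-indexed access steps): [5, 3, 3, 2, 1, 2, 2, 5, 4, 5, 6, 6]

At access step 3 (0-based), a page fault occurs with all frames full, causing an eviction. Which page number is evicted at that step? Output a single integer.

Answer: 5

Derivation:
Step 0: ref 5 -> FAULT, frames=[5,-]
Step 1: ref 3 -> FAULT, frames=[5,3]
Step 2: ref 3 -> HIT, frames=[5,3]
Step 3: ref 2 -> FAULT, evict 5, frames=[2,3]
At step 3: evicted page 5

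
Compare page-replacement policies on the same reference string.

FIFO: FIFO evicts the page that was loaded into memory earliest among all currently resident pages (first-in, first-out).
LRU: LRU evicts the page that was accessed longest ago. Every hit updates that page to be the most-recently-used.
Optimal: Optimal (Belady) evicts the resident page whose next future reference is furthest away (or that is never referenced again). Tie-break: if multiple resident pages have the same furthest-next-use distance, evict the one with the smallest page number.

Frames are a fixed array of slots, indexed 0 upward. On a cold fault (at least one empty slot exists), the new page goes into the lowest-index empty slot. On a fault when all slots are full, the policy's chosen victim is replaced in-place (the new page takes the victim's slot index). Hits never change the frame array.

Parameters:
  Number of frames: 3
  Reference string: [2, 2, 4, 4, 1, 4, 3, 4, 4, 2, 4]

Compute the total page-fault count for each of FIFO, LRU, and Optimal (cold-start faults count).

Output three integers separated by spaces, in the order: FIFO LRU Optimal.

Answer: 6 5 4

Derivation:
--- FIFO ---
  step 0: ref 2 -> FAULT, frames=[2,-,-] (faults so far: 1)
  step 1: ref 2 -> HIT, frames=[2,-,-] (faults so far: 1)
  step 2: ref 4 -> FAULT, frames=[2,4,-] (faults so far: 2)
  step 3: ref 4 -> HIT, frames=[2,4,-] (faults so far: 2)
  step 4: ref 1 -> FAULT, frames=[2,4,1] (faults so far: 3)
  step 5: ref 4 -> HIT, frames=[2,4,1] (faults so far: 3)
  step 6: ref 3 -> FAULT, evict 2, frames=[3,4,1] (faults so far: 4)
  step 7: ref 4 -> HIT, frames=[3,4,1] (faults so far: 4)
  step 8: ref 4 -> HIT, frames=[3,4,1] (faults so far: 4)
  step 9: ref 2 -> FAULT, evict 4, frames=[3,2,1] (faults so far: 5)
  step 10: ref 4 -> FAULT, evict 1, frames=[3,2,4] (faults so far: 6)
  FIFO total faults: 6
--- LRU ---
  step 0: ref 2 -> FAULT, frames=[2,-,-] (faults so far: 1)
  step 1: ref 2 -> HIT, frames=[2,-,-] (faults so far: 1)
  step 2: ref 4 -> FAULT, frames=[2,4,-] (faults so far: 2)
  step 3: ref 4 -> HIT, frames=[2,4,-] (faults so far: 2)
  step 4: ref 1 -> FAULT, frames=[2,4,1] (faults so far: 3)
  step 5: ref 4 -> HIT, frames=[2,4,1] (faults so far: 3)
  step 6: ref 3 -> FAULT, evict 2, frames=[3,4,1] (faults so far: 4)
  step 7: ref 4 -> HIT, frames=[3,4,1] (faults so far: 4)
  step 8: ref 4 -> HIT, frames=[3,4,1] (faults so far: 4)
  step 9: ref 2 -> FAULT, evict 1, frames=[3,4,2] (faults so far: 5)
  step 10: ref 4 -> HIT, frames=[3,4,2] (faults so far: 5)
  LRU total faults: 5
--- Optimal ---
  step 0: ref 2 -> FAULT, frames=[2,-,-] (faults so far: 1)
  step 1: ref 2 -> HIT, frames=[2,-,-] (faults so far: 1)
  step 2: ref 4 -> FAULT, frames=[2,4,-] (faults so far: 2)
  step 3: ref 4 -> HIT, frames=[2,4,-] (faults so far: 2)
  step 4: ref 1 -> FAULT, frames=[2,4,1] (faults so far: 3)
  step 5: ref 4 -> HIT, frames=[2,4,1] (faults so far: 3)
  step 6: ref 3 -> FAULT, evict 1, frames=[2,4,3] (faults so far: 4)
  step 7: ref 4 -> HIT, frames=[2,4,3] (faults so far: 4)
  step 8: ref 4 -> HIT, frames=[2,4,3] (faults so far: 4)
  step 9: ref 2 -> HIT, frames=[2,4,3] (faults so far: 4)
  step 10: ref 4 -> HIT, frames=[2,4,3] (faults so far: 4)
  Optimal total faults: 4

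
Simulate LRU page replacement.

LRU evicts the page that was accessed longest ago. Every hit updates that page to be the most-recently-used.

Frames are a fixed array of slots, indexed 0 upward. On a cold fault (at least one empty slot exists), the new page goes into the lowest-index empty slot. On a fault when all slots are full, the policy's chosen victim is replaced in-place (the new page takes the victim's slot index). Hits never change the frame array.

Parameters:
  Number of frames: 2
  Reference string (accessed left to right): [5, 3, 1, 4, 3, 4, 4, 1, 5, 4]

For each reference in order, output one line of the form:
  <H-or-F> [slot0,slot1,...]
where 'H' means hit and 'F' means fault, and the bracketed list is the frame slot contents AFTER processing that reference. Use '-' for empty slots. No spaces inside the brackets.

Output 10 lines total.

F [5,-]
F [5,3]
F [1,3]
F [1,4]
F [3,4]
H [3,4]
H [3,4]
F [1,4]
F [1,5]
F [4,5]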